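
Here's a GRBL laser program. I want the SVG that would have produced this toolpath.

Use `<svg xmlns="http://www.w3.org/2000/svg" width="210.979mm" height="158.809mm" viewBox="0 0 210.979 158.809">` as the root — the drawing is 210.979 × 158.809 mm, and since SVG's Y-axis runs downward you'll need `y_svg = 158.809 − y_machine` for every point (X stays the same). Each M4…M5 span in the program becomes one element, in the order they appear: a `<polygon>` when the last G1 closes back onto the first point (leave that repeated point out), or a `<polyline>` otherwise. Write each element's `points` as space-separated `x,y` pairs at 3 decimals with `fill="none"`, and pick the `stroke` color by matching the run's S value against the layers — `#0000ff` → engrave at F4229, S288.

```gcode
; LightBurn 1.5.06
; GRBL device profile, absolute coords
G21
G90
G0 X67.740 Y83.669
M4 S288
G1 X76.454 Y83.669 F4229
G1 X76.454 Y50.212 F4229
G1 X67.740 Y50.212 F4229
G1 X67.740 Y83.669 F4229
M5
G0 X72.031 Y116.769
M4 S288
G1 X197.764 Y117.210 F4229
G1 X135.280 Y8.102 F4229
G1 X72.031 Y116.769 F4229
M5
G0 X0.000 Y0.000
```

Each laser-on run becomes one SVG element. Flip Y back into SVG space with y_svg = 158.809 − y_machine. Every run uses S288, so all elements get stroke `#0000ff` (engrave).

Run 1: The run returns to its start, so emit a `<polygon>` with points (Y-flipped): 67.740,75.140 76.454,75.140 76.454,108.597 67.740,108.597.

Run 2: The run returns to its start, so emit a `<polygon>` with points (Y-flipped): 72.031,42.040 197.764,41.599 135.280,150.707.

<svg xmlns="http://www.w3.org/2000/svg" width="210.979mm" height="158.809mm" viewBox="0 0 210.979 158.809">
  <polygon points="67.740,75.140 76.454,75.140 76.454,108.597 67.740,108.597" fill="none" stroke="#0000ff"/>
  <polygon points="72.031,42.040 197.764,41.599 135.280,150.707" fill="none" stroke="#0000ff"/>
</svg>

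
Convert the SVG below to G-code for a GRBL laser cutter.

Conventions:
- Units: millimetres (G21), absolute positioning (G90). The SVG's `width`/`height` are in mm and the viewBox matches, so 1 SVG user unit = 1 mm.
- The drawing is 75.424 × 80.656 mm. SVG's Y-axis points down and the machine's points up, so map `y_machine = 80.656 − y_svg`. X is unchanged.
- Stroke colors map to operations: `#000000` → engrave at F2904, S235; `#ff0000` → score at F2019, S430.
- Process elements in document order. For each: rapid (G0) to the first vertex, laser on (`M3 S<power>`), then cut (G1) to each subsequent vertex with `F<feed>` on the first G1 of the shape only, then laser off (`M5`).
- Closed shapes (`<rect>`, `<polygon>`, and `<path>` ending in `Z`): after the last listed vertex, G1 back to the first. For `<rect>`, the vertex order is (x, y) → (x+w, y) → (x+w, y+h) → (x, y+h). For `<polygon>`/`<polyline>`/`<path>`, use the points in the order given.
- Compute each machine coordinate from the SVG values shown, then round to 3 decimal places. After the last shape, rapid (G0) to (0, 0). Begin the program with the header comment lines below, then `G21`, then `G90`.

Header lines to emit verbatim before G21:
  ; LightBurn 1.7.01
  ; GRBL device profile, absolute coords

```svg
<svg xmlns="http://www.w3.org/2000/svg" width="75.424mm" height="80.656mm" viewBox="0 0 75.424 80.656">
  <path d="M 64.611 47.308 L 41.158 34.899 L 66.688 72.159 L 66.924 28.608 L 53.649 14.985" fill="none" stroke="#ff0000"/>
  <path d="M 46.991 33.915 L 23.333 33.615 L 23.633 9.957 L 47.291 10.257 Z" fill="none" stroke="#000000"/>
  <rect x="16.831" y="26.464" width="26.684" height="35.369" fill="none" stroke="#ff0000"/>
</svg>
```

; LightBurn 1.7.01
; GRBL device profile, absolute coords
G21
G90
G0 X64.611 Y33.348
M3 S430
G1 X41.158 Y45.757 F2019
G1 X66.688 Y8.497
G1 X66.924 Y52.048
G1 X53.649 Y65.671
M5
G0 X46.991 Y46.741
M3 S235
G1 X23.333 Y47.041 F2904
G1 X23.633 Y70.699
G1 X47.291 Y70.399
G1 X46.991 Y46.741
M5
G0 X16.831 Y54.192
M3 S430
G1 X43.515 Y54.192 F2019
G1 X43.515 Y18.823
G1 X16.831 Y18.823
G1 X16.831 Y54.192
M5
G0 X0.000 Y0.000

Since the viewBox matches the mm dimensions, user units are millimetres directly. The only transform is the Y-flip y_m = 80.656 − y_svg.

Shape 1 is a open polyline drawn with `<path>`. Its stroke #ff0000 means score at S430, F2019. After flipping Y the toolpath is (64.611,33.348) → (41.158,45.757) → (66.688,8.497) → (66.924,52.048) → (53.649,65.671).

Shape 2 is a regular polygon drawn with `<path>`. Its stroke #000000 means engrave at S235, F2904. After flipping Y the toolpath is (46.991,46.741) → (23.333,47.041) → (23.633,70.699) → (47.291,70.399) → (46.991,46.741), returning to the start.

Shape 3 is a rectangle drawn with `<rect>`. Its stroke #ff0000 means score at S430, F2019. After flipping Y the toolpath is (16.831,54.192) → (43.515,54.192) → (43.515,18.823) → (16.831,18.823) → (16.831,54.192), returning to the start.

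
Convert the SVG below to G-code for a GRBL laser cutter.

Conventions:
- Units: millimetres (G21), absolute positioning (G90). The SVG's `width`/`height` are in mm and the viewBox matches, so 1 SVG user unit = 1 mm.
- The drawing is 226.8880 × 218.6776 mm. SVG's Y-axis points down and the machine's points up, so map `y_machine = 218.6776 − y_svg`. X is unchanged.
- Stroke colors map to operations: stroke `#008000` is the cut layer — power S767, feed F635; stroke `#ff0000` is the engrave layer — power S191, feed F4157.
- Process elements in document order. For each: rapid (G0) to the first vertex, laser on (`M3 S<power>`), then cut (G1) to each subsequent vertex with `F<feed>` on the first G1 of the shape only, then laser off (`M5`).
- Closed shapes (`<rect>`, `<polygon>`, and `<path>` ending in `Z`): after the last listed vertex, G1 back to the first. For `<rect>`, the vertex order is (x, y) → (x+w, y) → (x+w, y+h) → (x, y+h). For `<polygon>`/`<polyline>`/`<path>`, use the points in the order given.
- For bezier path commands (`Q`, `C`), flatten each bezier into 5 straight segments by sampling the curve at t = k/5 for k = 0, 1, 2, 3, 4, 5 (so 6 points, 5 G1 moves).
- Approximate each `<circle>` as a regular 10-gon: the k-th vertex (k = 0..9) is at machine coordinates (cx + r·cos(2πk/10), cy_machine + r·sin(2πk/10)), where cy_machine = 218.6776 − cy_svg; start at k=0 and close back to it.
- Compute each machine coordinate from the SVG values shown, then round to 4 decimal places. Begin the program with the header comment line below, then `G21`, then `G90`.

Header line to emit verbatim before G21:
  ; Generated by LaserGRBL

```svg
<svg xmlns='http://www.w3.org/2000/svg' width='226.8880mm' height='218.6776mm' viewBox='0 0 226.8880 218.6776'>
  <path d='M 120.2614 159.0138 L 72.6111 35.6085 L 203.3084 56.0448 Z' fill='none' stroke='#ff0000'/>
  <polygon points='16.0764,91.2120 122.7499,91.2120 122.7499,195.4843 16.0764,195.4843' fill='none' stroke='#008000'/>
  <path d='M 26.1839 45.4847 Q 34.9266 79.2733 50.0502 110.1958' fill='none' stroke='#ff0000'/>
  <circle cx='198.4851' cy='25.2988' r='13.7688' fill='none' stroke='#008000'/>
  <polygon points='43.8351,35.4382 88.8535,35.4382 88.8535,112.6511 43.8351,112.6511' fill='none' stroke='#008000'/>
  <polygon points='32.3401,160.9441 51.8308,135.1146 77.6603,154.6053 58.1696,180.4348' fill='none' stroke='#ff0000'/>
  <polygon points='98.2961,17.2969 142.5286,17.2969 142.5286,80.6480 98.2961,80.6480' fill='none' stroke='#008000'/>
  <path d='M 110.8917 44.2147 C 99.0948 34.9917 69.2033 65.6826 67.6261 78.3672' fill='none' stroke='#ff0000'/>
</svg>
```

; Generated by LaserGRBL
G21
G90
G0 X120.2614 Y59.6638
M3 S191
G1 X72.6111 Y183.0691 F4157
G1 X203.3084 Y162.6328
G1 X120.2614 Y59.6638
M5
G0 X16.0764 Y127.4656
M3 S767
G1 X122.7499 Y127.4656 F635
G1 X122.7499 Y23.1933
G1 X16.0764 Y23.1933
G1 X16.0764 Y127.4656
M5
G0 X26.1839 Y173.1929
M3 S191
G1 X29.9362 Y159.7921 F4157
G1 X34.1990 Y146.6206
G1 X38.9723 Y133.6784
G1 X44.2560 Y120.9654
G1 X50.0502 Y108.4818
M5
G0 X212.2539 Y193.3788
M3 S767
G1 X209.6243 Y201.4719 F635
G1 X202.7399 Y206.4737
G1 X194.2303 Y206.4737
G1 X187.3459 Y201.4719
G1 X184.7163 Y193.3788
G1 X187.3459 Y185.2857
G1 X194.2303 Y180.2839
G1 X202.7399 Y180.2839
G1 X209.6243 Y185.2857
G1 X212.2539 Y193.3788
M5
G0 X43.8351 Y183.2394
M3 S767
G1 X88.8535 Y183.2394 F635
G1 X88.8535 Y106.0265
G1 X43.8351 Y106.0265
G1 X43.8351 Y183.2394
M5
G0 X32.3401 Y57.7335
M3 S191
G1 X51.8308 Y83.5630 F4157
G1 X77.6603 Y64.0723
G1 X58.1696 Y38.2428
G1 X32.3401 Y57.7335
M5
G0 X98.2961 Y201.3807
M3 S767
G1 X142.5286 Y201.3807 F635
G1 X142.5286 Y138.0296
G1 X98.2961 Y138.0296
G1 X98.2961 Y201.3807
M5
G0 X110.8917 Y174.4629
M3 S191
G1 X102.0135 Y175.6704 F4157
G1 X91.0202 Y170.0787
G1 X80.1394 Y160.4681
G1 X71.5989 Y149.6186
G1 X67.6261 Y140.3104
M5

1 u = 1 mm; y_m = 218.6776 − y.

[1] `<path>` regular polygon, #ff0000→engrave S191 F4157: (120.2614,59.6638) → (72.6111,183.0691) → (203.3084,162.6328) → (120.2614,59.6638) (closed)

[2] `<polygon>` rectangle, #008000→cut S767 F635: (16.0764,127.4656) → (122.7499,127.4656) → (122.7499,23.1933) → (16.0764,23.1933) → (16.0764,127.4656) (closed)

[3] `<path>` quadratic bezier, #ff0000→engrave S191 F4157: (26.1839,173.1929) → (29.9362,159.7921) → (34.1990,146.6206) → (38.9723,133.6784) → (44.2560,120.9654) → (50.0502,108.4818)

[4] `<circle>` circle, #008000→cut S767 F635: (212.2539,193.3788) → (209.6243,201.4719) → (202.7399,206.4737) → (194.2303,206.4737) → (187.3459,201.4719) → (184.7163,193.3788) → (187.3459,185.2857) → (194.2303,180.2839) → (202.7399,180.2839) → (209.6243,185.2857) → (212.2539,193.3788) (closed)

[5] `<polygon>` rectangle, #008000→cut S767 F635: (43.8351,183.2394) → (88.8535,183.2394) → (88.8535,106.0265) → (43.8351,106.0265) → (43.8351,183.2394) (closed)

[6] `<polygon>` regular polygon, #ff0000→engrave S191 F4157: (32.3401,57.7335) → (51.8308,83.5630) → (77.6603,64.0723) → (58.1696,38.2428) → (32.3401,57.7335) (closed)

[7] `<polygon>` rectangle, #008000→cut S767 F635: (98.2961,201.3807) → (142.5286,201.3807) → (142.5286,138.0296) → (98.2961,138.0296) → (98.2961,201.3807) (closed)

[8] `<path>` cubic bezier, #ff0000→engrave S191 F4157: (110.8917,174.4629) → (102.0135,175.6704) → (91.0202,170.0787) → (80.1394,160.4681) → (71.5989,149.6186) → (67.6261,140.3104)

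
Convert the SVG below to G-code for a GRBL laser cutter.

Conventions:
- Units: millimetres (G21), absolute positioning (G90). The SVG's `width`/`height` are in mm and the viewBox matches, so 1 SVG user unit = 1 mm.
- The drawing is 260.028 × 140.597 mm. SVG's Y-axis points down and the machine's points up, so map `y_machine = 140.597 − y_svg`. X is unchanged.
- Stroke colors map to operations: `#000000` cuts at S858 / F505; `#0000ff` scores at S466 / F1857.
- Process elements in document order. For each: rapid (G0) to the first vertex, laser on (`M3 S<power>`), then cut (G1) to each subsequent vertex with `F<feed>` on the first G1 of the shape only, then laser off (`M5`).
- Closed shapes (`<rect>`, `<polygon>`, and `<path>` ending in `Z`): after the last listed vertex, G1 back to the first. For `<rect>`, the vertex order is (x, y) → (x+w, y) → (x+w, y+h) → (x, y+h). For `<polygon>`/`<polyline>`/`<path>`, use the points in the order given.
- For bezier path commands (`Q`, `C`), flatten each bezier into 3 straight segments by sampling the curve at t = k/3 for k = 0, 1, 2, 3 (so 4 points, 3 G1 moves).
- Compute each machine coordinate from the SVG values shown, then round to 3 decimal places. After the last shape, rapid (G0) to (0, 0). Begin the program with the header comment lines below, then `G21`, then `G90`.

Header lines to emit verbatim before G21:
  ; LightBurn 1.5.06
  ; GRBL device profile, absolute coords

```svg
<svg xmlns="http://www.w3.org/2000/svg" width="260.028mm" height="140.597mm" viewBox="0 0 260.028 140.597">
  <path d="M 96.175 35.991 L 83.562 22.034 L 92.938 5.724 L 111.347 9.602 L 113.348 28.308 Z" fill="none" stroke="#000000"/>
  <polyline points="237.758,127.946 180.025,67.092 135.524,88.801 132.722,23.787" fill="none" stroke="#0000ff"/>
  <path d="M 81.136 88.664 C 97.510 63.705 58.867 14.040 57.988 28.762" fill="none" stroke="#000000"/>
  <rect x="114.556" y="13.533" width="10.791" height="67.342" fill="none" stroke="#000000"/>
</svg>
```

viewBox `0 0 260.028 140.597` with mm width/height → 1 unit = 1 mm. Flip: y_m = 140.597 − y_svg.

**Shape 1** — `<path>` regular polygon, stroke `#000000` → cut (S858, F505). Machine vertices: (96.175,104.606) → (83.562,118.563) → (92.938,134.873) → (111.347,130.995) → (113.348,112.289) → (96.175,104.606). Closed: final G1 returns to the first vertex.

**Shape 2** — `<polyline>` open polyline, stroke `#0000ff` → score (S466, F1857). Machine vertices: (237.758,12.651) → (180.025,73.505) → (135.524,51.796) → (132.722,116.810). Open path.

**Shape 3** — `<path>` cubic bezier, stroke `#000000` → cut (S858, F505). Control points (SVG): P0=(81.136,88.664), P1=(97.510,63.705), P2=(58.867,14.040), P3=(57.988,28.762); sampled at t=k/3. Machine vertices: (81.136,51.933) → (82.607,81.828) → (68.019,108.394) → (57.988,111.835). Open path.

**Shape 4** — `<rect>` rectangle, stroke `#000000` → cut (S858, F505). Machine vertices: (114.556,127.064) → (125.347,127.064) → (125.347,59.722) → (114.556,59.722) → (114.556,127.064). Closed: final G1 returns to the first vertex.

; LightBurn 1.5.06
; GRBL device profile, absolute coords
G21
G90
G0 X96.175 Y104.606
M3 S858
G1 X83.562 Y118.563 F505
G1 X92.938 Y134.873
G1 X111.347 Y130.995
G1 X113.348 Y112.289
G1 X96.175 Y104.606
M5
G0 X237.758 Y12.651
M3 S466
G1 X180.025 Y73.505 F1857
G1 X135.524 Y51.796
G1 X132.722 Y116.810
M5
G0 X81.136 Y51.933
M3 S858
G1 X82.607 Y81.828 F505
G1 X68.019 Y108.394
G1 X57.988 Y111.835
M5
G0 X114.556 Y127.064
M3 S858
G1 X125.347 Y127.064 F505
G1 X125.347 Y59.722
G1 X114.556 Y59.722
G1 X114.556 Y127.064
M5
G0 X0.000 Y0.000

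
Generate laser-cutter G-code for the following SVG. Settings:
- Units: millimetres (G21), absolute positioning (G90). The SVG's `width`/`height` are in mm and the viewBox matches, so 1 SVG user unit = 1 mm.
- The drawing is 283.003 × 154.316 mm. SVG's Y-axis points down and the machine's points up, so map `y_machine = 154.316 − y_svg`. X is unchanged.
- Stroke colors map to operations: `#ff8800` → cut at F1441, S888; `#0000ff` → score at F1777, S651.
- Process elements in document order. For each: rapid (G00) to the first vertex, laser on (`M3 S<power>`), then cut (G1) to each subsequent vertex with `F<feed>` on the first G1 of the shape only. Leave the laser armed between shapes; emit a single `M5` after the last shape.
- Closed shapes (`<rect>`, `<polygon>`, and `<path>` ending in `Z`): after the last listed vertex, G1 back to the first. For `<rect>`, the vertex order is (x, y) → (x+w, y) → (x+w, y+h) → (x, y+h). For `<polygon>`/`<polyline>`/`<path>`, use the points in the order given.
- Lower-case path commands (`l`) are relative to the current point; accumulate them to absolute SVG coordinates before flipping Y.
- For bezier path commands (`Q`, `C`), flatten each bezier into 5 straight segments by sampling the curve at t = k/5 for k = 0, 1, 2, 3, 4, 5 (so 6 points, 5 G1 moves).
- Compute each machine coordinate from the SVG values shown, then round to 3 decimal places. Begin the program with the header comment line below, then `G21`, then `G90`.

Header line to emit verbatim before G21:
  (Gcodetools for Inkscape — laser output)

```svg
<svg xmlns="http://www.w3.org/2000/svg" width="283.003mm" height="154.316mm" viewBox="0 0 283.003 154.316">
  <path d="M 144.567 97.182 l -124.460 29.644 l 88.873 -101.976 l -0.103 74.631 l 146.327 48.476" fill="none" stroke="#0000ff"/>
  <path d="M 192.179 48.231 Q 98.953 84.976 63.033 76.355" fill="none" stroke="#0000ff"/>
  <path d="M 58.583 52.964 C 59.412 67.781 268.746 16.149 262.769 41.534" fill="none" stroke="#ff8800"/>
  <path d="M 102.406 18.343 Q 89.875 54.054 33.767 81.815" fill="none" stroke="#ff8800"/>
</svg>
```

(Gcodetools for Inkscape — laser output)
G21
G90
G00 X144.567 Y57.134
M3 S651
G1 X20.107 Y27.490 F1777
G1 X108.980 Y129.466
G1 X108.877 Y54.835
G1 X255.204 Y6.359
G00 X192.179 Y106.085
M3 S651
G1 X157.181 Y93.202 F1777
G1 X126.767 Y83.948
G1 X100.938 Y78.323
G1 X79.693 Y76.327
G1 X63.033 Y77.961
G00 X58.583 Y101.352
M3 S888
G1 X80.710 Y99.288 F1441
G1 X132.536 Y106.285
G1 X193.716 Y115.458
G1 X243.908 Y119.919
G1 X262.769 Y112.782
G00 X102.406 Y135.973
M3 S888
G1 X95.651 Y122.007 F1441
G1 X85.409 Y108.676
G1 X71.681 Y95.982
G1 X54.467 Y83.923
G1 X33.767 Y72.501
M5

Since the viewBox matches the mm dimensions, user units are millimetres directly. The only transform is the Y-flip y_m = 154.316 − y_svg.

Shape 1 is a open polyline drawn with `<path>`. Its stroke #0000ff means score at S651, F1777. After flipping Y the toolpath is (144.567,57.134) → (20.107,27.490) → (108.980,129.466) → (108.877,54.835) → (255.204,6.359).

Shape 2 is a quadratic bezier drawn with `<path>`. Its stroke #0000ff means score at S651, F1777. After flipping Y the toolpath is (192.179,106.085) → (157.181,93.202) → (126.767,83.948) → (100.938,78.323) → (79.693,76.327) → (63.033,77.961).

Shape 3 is a cubic bezier drawn with `<path>`. Its stroke #ff8800 means cut at S888, F1441. After flipping Y the toolpath is (58.583,101.352) → (80.710,99.288) → (132.536,106.285) → (193.716,115.458) → (243.908,119.919) → (262.769,112.782).

Shape 4 is a quadratic bezier drawn with `<path>`. Its stroke #ff8800 means cut at S888, F1441. After flipping Y the toolpath is (102.406,135.973) → (95.651,122.007) → (85.409,108.676) → (71.681,95.982) → (54.467,83.923) → (33.767,72.501).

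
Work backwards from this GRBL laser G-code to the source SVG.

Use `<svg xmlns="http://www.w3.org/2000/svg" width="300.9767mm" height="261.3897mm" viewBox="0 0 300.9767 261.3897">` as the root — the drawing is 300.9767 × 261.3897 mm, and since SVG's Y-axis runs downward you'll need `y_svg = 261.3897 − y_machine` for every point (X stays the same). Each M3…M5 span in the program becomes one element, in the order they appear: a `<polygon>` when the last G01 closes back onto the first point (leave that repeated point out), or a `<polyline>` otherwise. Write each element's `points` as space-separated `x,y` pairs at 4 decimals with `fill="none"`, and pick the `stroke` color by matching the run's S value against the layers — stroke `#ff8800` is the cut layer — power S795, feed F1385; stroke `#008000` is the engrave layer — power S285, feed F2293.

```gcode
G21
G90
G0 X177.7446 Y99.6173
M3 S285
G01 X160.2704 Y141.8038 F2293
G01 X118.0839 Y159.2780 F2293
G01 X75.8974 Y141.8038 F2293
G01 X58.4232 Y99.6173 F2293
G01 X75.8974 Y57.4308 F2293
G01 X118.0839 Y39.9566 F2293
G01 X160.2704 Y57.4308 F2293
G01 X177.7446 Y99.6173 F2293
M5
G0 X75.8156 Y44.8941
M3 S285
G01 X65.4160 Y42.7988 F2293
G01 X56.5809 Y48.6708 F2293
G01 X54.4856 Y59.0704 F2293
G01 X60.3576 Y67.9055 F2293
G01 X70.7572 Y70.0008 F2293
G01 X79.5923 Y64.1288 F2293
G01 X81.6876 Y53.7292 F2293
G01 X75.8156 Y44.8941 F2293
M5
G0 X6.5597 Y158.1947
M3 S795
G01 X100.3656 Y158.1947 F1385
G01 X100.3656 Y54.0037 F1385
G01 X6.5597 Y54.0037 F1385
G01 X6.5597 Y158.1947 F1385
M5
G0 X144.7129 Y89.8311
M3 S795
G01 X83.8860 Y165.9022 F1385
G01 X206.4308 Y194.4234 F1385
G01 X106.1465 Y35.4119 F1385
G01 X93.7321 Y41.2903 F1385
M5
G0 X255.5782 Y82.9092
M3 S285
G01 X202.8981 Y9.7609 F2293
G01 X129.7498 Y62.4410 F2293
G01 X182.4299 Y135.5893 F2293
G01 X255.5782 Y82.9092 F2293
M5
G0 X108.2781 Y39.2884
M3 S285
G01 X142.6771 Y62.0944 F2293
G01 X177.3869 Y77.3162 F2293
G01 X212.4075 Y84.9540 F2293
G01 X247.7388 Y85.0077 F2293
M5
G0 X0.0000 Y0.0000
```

<svg xmlns="http://www.w3.org/2000/svg" width="300.9767mm" height="261.3897mm" viewBox="0 0 300.9767 261.3897">
  <polygon points="177.7446,161.7724 160.2704,119.5859 118.0839,102.1117 75.8974,119.5859 58.4232,161.7724 75.8974,203.9589 118.0839,221.4331 160.2704,203.9589" fill="none" stroke="#008000"/>
  <polygon points="75.8156,216.4956 65.4160,218.5909 56.5809,212.7189 54.4856,202.3193 60.3576,193.4842 70.7572,191.3889 79.5923,197.2609 81.6876,207.6605" fill="none" stroke="#008000"/>
  <polygon points="6.5597,103.1950 100.3656,103.1950 100.3656,207.3860 6.5597,207.3860" fill="none" stroke="#ff8800"/>
  <polyline points="144.7129,171.5586 83.8860,95.4875 206.4308,66.9663 106.1465,225.9778 93.7321,220.0994" fill="none" stroke="#ff8800"/>
  <polygon points="255.5782,178.4805 202.8981,251.6288 129.7498,198.9487 182.4299,125.8004" fill="none" stroke="#008000"/>
  <polyline points="108.2781,222.1013 142.6771,199.2953 177.3869,184.0735 212.4075,176.4357 247.7388,176.3820" fill="none" stroke="#008000"/>
</svg>

y_svg = 261.3897 − y_m.

[1] S285→`#008000` (engrave); closed run; points: 177.7446,161.7724 160.2704,119.5859 118.0839,102.1117 75.8974,119.5859 58.4232,161.7724 75.8974,203.9589 118.0839,221.4331 160.2704,203.9589

[2] S285→`#008000` (engrave); closed run; points: 75.8156,216.4956 65.4160,218.5909 56.5809,212.7189 54.4856,202.3193 60.3576,193.4842 70.7572,191.3889 79.5923,197.2609 81.6876,207.6605

[3] S795→`#ff8800` (cut); closed run; points: 6.5597,103.1950 100.3656,103.1950 100.3656,207.3860 6.5597,207.3860

[4] S795→`#ff8800` (cut); open run; points: 144.7129,171.5586 83.8860,95.4875 206.4308,66.9663 106.1465,225.9778 93.7321,220.0994

[5] S285→`#008000` (engrave); closed run; points: 255.5782,178.4805 202.8981,251.6288 129.7498,198.9487 182.4299,125.8004

[6] S285→`#008000` (engrave); open run; points: 108.2781,222.1013 142.6771,199.2953 177.3869,184.0735 212.4075,176.4357 247.7388,176.3820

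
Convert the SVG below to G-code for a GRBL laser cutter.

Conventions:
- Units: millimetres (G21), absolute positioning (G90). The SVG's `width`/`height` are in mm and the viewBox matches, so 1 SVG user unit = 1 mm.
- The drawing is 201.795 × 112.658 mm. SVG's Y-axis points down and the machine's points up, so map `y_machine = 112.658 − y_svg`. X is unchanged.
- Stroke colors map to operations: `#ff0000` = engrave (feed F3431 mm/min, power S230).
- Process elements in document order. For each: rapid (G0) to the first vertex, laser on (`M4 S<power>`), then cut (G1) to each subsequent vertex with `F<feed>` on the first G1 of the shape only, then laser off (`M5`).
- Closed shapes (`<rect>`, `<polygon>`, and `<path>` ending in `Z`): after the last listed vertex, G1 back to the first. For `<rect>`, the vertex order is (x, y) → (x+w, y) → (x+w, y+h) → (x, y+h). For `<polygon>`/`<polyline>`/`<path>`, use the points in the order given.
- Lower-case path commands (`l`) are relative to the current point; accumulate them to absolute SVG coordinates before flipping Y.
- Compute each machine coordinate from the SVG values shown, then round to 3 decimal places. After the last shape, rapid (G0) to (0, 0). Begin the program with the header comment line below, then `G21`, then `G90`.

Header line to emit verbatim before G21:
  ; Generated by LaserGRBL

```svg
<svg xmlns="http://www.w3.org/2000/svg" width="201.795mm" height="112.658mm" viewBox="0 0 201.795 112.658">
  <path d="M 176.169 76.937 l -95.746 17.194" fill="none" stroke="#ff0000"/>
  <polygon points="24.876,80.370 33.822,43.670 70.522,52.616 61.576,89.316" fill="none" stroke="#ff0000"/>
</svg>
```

; Generated by LaserGRBL
G21
G90
G0 X176.169 Y35.721
M4 S230
G1 X80.423 Y18.527 F3431
M5
G0 X24.876 Y32.288
M4 S230
G1 X33.822 Y68.988 F3431
G1 X70.522 Y60.042
G1 X61.576 Y23.342
G1 X24.876 Y32.288
M5
G0 X0.000 Y0.000

Since the viewBox matches the mm dimensions, user units are millimetres directly. The only transform is the Y-flip y_m = 112.658 − y_svg.

Shape 1 is a line segment drawn with `<path>`. Its stroke #ff0000 means engrave at S230, F3431. After flipping Y the toolpath is (176.169,35.721) → (80.423,18.527).

Shape 2 is a regular polygon drawn with `<polygon>`. Its stroke #ff0000 means engrave at S230, F3431. After flipping Y the toolpath is (24.876,32.288) → (33.822,68.988) → (70.522,60.042) → (61.576,23.342) → (24.876,32.288), returning to the start.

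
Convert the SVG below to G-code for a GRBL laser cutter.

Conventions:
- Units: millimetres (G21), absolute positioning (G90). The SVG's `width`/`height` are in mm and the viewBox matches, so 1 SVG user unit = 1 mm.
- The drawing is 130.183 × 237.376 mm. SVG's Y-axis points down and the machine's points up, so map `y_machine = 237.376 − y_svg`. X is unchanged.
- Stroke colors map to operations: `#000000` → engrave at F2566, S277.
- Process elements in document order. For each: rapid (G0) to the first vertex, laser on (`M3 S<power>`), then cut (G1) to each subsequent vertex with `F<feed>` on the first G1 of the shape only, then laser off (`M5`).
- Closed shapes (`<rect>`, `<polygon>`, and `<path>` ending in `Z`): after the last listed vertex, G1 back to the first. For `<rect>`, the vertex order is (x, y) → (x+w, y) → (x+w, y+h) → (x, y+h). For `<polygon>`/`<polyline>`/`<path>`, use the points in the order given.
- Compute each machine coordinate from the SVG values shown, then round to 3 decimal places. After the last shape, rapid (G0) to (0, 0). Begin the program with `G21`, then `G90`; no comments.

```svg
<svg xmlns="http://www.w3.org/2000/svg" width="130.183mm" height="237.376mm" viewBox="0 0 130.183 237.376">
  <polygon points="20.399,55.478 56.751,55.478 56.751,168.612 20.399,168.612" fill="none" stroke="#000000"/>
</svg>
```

viewBox `0 0 130.183 237.376` with mm width/height → 1 unit = 1 mm. Flip: y_m = 237.376 − y_svg.

**Shape 1** — `<polygon>` rectangle, stroke `#000000` → engrave (S277, F2566). Machine vertices: (20.399,181.898) → (56.751,181.898) → (56.751,68.764) → (20.399,68.764) → (20.399,181.898). Closed: final G1 returns to the first vertex.

G21
G90
G0 X20.399 Y181.898
M3 S277
G1 X56.751 Y181.898 F2566
G1 X56.751 Y68.764
G1 X20.399 Y68.764
G1 X20.399 Y181.898
M5
G0 X0.000 Y0.000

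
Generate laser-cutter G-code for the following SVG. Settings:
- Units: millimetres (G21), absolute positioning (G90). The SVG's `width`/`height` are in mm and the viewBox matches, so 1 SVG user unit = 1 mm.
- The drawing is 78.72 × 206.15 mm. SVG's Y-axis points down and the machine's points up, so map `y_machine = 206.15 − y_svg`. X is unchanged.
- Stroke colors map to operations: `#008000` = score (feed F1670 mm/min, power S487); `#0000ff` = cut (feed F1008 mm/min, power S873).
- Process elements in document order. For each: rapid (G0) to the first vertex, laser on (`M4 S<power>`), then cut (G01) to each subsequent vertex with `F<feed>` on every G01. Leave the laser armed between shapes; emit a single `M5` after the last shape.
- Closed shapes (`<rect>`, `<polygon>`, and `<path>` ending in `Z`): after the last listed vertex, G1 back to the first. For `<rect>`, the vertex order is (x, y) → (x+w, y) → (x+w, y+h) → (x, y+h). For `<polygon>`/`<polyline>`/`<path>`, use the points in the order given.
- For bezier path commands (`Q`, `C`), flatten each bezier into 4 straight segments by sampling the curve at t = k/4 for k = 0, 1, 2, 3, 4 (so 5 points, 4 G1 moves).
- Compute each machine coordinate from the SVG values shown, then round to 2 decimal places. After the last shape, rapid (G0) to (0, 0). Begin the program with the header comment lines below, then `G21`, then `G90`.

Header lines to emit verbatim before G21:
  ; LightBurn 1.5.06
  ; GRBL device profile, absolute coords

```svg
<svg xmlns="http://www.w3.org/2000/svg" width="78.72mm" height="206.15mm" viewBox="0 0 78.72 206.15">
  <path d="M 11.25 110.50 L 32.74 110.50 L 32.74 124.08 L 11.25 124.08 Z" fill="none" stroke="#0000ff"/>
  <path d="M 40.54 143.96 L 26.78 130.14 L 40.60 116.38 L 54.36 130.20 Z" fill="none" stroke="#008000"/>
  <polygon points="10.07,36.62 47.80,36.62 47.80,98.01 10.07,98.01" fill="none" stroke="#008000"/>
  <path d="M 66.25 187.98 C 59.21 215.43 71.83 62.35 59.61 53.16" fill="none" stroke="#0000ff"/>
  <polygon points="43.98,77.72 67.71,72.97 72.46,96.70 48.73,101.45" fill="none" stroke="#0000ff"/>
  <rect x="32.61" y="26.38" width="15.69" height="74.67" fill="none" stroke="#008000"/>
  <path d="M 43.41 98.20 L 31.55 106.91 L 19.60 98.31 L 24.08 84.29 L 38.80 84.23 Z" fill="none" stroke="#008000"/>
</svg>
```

Since the viewBox matches the mm dimensions, user units are millimetres directly. The only transform is the Y-flip y_m = 206.15 − y_svg.

Shape 1 is a rectangle drawn with `<path>`. Its stroke #0000ff means cut at S873, F1008. After flipping Y the toolpath is (11.25,95.65) → (32.74,95.65) → (32.74,82.07) → (11.25,82.07) → (11.25,95.65), returning to the start.

Shape 2 is a regular polygon drawn with `<path>`. Its stroke #008000 means score at S487, F1670. After flipping Y the toolpath is (40.54,62.19) → (26.78,76.01) → (40.60,89.77) → (54.36,75.95) → (40.54,62.19), returning to the start.

Shape 3 is a rectangle drawn with `<polygon>`. Its stroke #008000 means score at S487, F1670. After flipping Y the toolpath is (10.07,169.53) → (47.80,169.53) → (47.80,108.14) → (10.07,108.14) → (10.07,169.53), returning to the start.

Shape 4 is a cubic bezier drawn with `<path>`. Its stroke #0000ff means cut at S873, F1008. After flipping Y the toolpath is (66.25,18.17) → (63.96,26.36) → (64.87,71.84) → (64.81,124.19) → (59.61,152.99).

Shape 5 is a regular polygon drawn with `<polygon>`. Its stroke #0000ff means cut at S873, F1008. After flipping Y the toolpath is (43.98,128.43) → (67.71,133.18) → (72.46,109.45) → (48.73,104.70) → (43.98,128.43), returning to the start.

Shape 6 is a rectangle drawn with `<rect>`. Its stroke #008000 means score at S487, F1670. After flipping Y the toolpath is (32.61,179.77) → (48.30,179.77) → (48.30,105.10) → (32.61,105.10) → (32.61,179.77), returning to the start.

Shape 7 is a regular polygon drawn with `<path>`. Its stroke #008000 means score at S487, F1670. After flipping Y the toolpath is (43.41,107.95) → (31.55,99.24) → (19.60,107.84) → (24.08,121.86) → (38.80,121.92) → (43.41,107.95), returning to the start.

; LightBurn 1.5.06
; GRBL device profile, absolute coords
G21
G90
G0 X11.25 Y95.65
M4 S873
G01 X32.74 Y95.65 F1008
G01 X32.74 Y82.07 F1008
G01 X11.25 Y82.07 F1008
G01 X11.25 Y95.65 F1008
G0 X40.54 Y62.19
M4 S487
G01 X26.78 Y76.01 F1670
G01 X40.60 Y89.77 F1670
G01 X54.36 Y75.95 F1670
G01 X40.54 Y62.19 F1670
G0 X10.07 Y169.53
M4 S487
G01 X47.80 Y169.53 F1670
G01 X47.80 Y108.14 F1670
G01 X10.07 Y108.14 F1670
G01 X10.07 Y169.53 F1670
G0 X66.25 Y18.17
M4 S873
G01 X63.96 Y26.36 F1008
G01 X64.87 Y71.84 F1008
G01 X64.81 Y124.19 F1008
G01 X59.61 Y152.99 F1008
G0 X43.98 Y128.43
M4 S873
G01 X67.71 Y133.18 F1008
G01 X72.46 Y109.45 F1008
G01 X48.73 Y104.70 F1008
G01 X43.98 Y128.43 F1008
G0 X32.61 Y179.77
M4 S487
G01 X48.30 Y179.77 F1670
G01 X48.30 Y105.10 F1670
G01 X32.61 Y105.10 F1670
G01 X32.61 Y179.77 F1670
G0 X43.41 Y107.95
M4 S487
G01 X31.55 Y99.24 F1670
G01 X19.60 Y107.84 F1670
G01 X24.08 Y121.86 F1670
G01 X38.80 Y121.92 F1670
G01 X43.41 Y107.95 F1670
M5
G0 X0.00 Y0.00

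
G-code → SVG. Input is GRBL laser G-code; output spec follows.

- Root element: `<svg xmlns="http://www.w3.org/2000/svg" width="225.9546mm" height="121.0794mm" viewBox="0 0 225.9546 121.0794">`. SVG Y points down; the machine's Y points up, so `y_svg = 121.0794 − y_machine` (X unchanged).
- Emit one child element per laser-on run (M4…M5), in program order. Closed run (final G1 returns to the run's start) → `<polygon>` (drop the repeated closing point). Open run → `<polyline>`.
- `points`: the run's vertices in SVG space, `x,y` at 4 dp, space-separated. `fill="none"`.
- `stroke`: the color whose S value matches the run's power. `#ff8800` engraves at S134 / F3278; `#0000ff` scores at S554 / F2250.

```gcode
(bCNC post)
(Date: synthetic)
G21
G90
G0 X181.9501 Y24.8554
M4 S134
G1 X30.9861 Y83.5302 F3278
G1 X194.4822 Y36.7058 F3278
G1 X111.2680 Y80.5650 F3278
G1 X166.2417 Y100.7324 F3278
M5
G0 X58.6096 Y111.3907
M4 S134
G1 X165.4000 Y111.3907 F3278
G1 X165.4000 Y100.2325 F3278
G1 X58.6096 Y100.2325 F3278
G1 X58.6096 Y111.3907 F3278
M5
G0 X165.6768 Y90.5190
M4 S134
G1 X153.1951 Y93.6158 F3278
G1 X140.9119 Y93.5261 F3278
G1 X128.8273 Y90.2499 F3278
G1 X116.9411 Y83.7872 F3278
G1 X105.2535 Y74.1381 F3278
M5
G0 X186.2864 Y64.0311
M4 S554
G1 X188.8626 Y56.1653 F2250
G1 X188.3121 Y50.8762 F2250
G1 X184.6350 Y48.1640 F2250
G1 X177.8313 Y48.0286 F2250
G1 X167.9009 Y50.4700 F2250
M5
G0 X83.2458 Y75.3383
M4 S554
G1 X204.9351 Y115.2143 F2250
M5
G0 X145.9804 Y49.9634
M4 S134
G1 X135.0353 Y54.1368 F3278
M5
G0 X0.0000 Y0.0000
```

Each laser-on run becomes one SVG element. Flip Y back into SVG space with y_svg = 121.0794 − y_machine.

Run 1: the run's S134 means `#ff8800` (engrave). The run is open, so emit a `<polyline>` with points (Y-flipped): 181.9501,96.2240 30.9861,37.5492 194.4822,84.3736 111.2680,40.5144 166.2417,20.3470.

Run 2: the run's S134 means `#ff8800` (engrave). The run returns to its start, so emit a `<polygon>` with points (Y-flipped): 58.6096,9.6887 165.4000,9.6887 165.4000,20.8469 58.6096,20.8469.

Run 3: S134 ⇒ engrave layer `#ff8800`. The run is open, so emit a `<polyline>` with points (Y-flipped): 165.6768,30.5604 153.1951,27.4636 140.9119,27.5533 128.8273,30.8295 116.9411,37.2922 105.2535,46.9413.

Run 4: S554 ⇒ score layer `#0000ff`. The run is open, so emit a `<polyline>` with points (Y-flipped): 186.2864,57.0483 188.8626,64.9141 188.3121,70.2032 184.6350,72.9154 177.8313,73.0508 167.9009,70.6094.

Run 5: S554 ⇒ score layer `#0000ff`. The run is open, so emit a `<polyline>` with points (Y-flipped): 83.2458,45.7411 204.9351,5.8651.

Run 6: power S134 maps to stroke `#ff8800` (engrave). The run is open, so emit a `<polyline>` with points (Y-flipped): 145.9804,71.1160 135.0353,66.9426.

<svg xmlns="http://www.w3.org/2000/svg" width="225.9546mm" height="121.0794mm" viewBox="0 0 225.9546 121.0794">
  <polyline points="181.9501,96.2240 30.9861,37.5492 194.4822,84.3736 111.2680,40.5144 166.2417,20.3470" fill="none" stroke="#ff8800"/>
  <polygon points="58.6096,9.6887 165.4000,9.6887 165.4000,20.8469 58.6096,20.8469" fill="none" stroke="#ff8800"/>
  <polyline points="165.6768,30.5604 153.1951,27.4636 140.9119,27.5533 128.8273,30.8295 116.9411,37.2922 105.2535,46.9413" fill="none" stroke="#ff8800"/>
  <polyline points="186.2864,57.0483 188.8626,64.9141 188.3121,70.2032 184.6350,72.9154 177.8313,73.0508 167.9009,70.6094" fill="none" stroke="#0000ff"/>
  <polyline points="83.2458,45.7411 204.9351,5.8651" fill="none" stroke="#0000ff"/>
  <polyline points="145.9804,71.1160 135.0353,66.9426" fill="none" stroke="#ff8800"/>
</svg>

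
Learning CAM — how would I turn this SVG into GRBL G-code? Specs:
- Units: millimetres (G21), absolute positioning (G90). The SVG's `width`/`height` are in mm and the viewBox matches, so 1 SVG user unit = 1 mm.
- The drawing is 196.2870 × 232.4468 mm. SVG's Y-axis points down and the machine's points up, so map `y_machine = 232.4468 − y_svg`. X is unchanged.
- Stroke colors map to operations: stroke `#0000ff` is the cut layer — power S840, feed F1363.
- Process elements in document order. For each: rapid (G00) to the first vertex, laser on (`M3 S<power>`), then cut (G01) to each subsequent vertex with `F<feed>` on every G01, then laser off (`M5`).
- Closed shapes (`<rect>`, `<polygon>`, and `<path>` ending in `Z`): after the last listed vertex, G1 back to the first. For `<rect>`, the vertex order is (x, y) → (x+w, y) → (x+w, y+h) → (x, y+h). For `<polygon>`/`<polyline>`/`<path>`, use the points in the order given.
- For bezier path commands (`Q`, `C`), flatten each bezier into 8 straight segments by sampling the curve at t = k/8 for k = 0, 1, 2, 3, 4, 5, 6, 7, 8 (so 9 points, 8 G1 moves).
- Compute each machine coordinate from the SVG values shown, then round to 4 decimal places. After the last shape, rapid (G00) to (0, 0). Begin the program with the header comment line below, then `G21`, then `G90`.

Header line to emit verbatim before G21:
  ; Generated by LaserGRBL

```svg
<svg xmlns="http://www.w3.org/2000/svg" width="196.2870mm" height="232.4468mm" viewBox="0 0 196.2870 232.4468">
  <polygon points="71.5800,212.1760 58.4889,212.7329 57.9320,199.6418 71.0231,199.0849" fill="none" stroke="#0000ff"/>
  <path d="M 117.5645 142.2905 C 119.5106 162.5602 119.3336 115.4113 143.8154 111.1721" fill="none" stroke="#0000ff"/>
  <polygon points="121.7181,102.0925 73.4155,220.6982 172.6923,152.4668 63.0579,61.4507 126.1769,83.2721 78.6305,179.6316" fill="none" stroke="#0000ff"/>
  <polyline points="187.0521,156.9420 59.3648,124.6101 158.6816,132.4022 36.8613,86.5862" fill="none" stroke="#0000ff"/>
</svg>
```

; Generated by LaserGRBL
G21
G90
G00 X71.5800 Y20.2708
M3 S840
G01 X58.4889 Y19.7139 F1363
G01 X57.9320 Y32.8050 F1363
G01 X71.0231 Y33.3619 F1363
G01 X71.5800 Y20.2708 F1363
M5
G00 X117.5645 Y90.1563
M3 S840
G01 X118.2471 Y85.4999 F1363
G01 X119.0445 Y85.8711 F1363
G01 X120.2705 Y89.9770 F1363
G01 X122.2391 Y96.5247 F1363
G01 X125.2640 Y104.2212 F1363
G01 X129.6591 Y111.7736 F1363
G01 X135.7383 Y117.8891 F1363
G01 X143.8154 Y121.2747 F1363
M5
G00 X121.7181 Y130.3543
M3 S840
G01 X73.4155 Y11.7486 F1363
G01 X172.6923 Y79.9800 F1363
G01 X63.0579 Y170.9961 F1363
G01 X126.1769 Y149.1747 F1363
G01 X78.6305 Y52.8152 F1363
G01 X121.7181 Y130.3543 F1363
M5
G00 X187.0521 Y75.5048
M3 S840
G01 X59.3648 Y107.8367 F1363
G01 X158.6816 Y100.0446 F1363
G01 X36.8613 Y145.8606 F1363
M5
G00 X0.0000 Y0.0000

1 u = 1 mm; y_m = 232.4468 − y.

[1] `<polygon>` regular polygon, #0000ff→cut S840 F1363: (71.5800,20.2708) → (58.4889,19.7139) → (57.9320,32.8050) → (71.0231,33.3619) → (71.5800,20.2708) (closed)

[2] `<path>` cubic bezier, #0000ff→cut S840 F1363: (117.5645,90.1563) → (118.2471,85.4999) → (119.0445,85.8711) → (120.2705,89.9770) → (122.2391,96.5247) → (125.2640,104.2212) → (129.6591,111.7736) → (135.7383,117.8891) → (143.8154,121.2747)

[3] `<polygon>` closed polygon, #0000ff→cut S840 F1363: (121.7181,130.3543) → (73.4155,11.7486) → (172.6923,79.9800) → (63.0579,170.9961) → (126.1769,149.1747) → (78.6305,52.8152) → (121.7181,130.3543) (closed)

[4] `<polyline>` open polyline, #0000ff→cut S840 F1363: (187.0521,75.5048) → (59.3648,107.8367) → (158.6816,100.0446) → (36.8613,145.8606)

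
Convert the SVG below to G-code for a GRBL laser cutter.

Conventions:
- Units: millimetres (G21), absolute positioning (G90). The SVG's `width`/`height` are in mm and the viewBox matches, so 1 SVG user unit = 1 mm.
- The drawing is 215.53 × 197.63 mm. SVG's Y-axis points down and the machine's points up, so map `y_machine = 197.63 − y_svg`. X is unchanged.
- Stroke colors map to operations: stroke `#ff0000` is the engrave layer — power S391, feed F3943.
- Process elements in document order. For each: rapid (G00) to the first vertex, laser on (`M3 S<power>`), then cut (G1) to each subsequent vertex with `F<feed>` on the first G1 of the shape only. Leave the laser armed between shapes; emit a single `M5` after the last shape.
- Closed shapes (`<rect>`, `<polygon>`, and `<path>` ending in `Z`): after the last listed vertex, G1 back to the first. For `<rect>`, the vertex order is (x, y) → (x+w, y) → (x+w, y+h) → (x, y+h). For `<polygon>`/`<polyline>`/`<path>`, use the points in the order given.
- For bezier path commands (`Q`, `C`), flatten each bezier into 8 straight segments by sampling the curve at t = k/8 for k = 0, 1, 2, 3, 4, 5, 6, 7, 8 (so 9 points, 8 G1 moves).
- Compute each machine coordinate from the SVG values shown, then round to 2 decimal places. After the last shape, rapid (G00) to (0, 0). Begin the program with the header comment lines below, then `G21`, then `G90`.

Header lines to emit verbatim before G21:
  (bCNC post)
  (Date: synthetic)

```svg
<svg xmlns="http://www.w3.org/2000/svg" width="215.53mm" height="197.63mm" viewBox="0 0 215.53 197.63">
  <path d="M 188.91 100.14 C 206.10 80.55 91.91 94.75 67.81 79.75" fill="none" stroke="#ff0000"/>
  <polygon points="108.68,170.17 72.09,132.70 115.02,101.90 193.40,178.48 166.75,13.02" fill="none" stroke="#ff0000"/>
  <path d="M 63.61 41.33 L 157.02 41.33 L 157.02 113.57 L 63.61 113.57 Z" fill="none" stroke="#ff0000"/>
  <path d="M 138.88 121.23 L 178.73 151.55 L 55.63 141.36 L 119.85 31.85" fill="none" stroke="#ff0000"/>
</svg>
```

Since the viewBox matches the mm dimensions, user units are millimetres directly. The only transform is the Y-flip y_m = 197.63 − y_svg.

Shape 1 is a cubic bezier drawn with `<path>`. Its stroke #ff0000 means engrave at S391, F3943. After flipping Y the toolpath is (188.91,97.49) → (189.63,103.38) → (180.63,106.83) → (164.50,108.60) → (143.84,109.41) → (121.25,110.00) → (99.32,111.12) → (80.64,113.50) → (67.81,117.88).

Shape 2 is a closed polygon drawn with `<polygon>`. Its stroke #ff0000 means engrave at S391, F3943. After flipping Y the toolpath is (108.68,27.46) → (72.09,64.93) → (115.02,95.73) → (193.40,19.15) → (166.75,184.61) → (108.68,27.46), returning to the start.

Shape 3 is a rectangle drawn with `<path>`. Its stroke #ff0000 means engrave at S391, F3943. After flipping Y the toolpath is (63.61,156.30) → (157.02,156.30) → (157.02,84.06) → (63.61,84.06) → (63.61,156.30), returning to the start.

Shape 4 is a open polyline drawn with `<path>`. Its stroke #ff0000 means engrave at S391, F3943. After flipping Y the toolpath is (138.88,76.40) → (178.73,46.08) → (55.63,56.27) → (119.85,165.78).

(bCNC post)
(Date: synthetic)
G21
G90
G00 X188.91 Y97.49
M3 S391
G1 X189.63 Y103.38 F3943
G1 X180.63 Y106.83
G1 X164.50 Y108.60
G1 X143.84 Y109.41
G1 X121.25 Y110.00
G1 X99.32 Y111.12
G1 X80.64 Y113.50
G1 X67.81 Y117.88
G00 X108.68 Y27.46
M3 S391
G1 X72.09 Y64.93 F3943
G1 X115.02 Y95.73
G1 X193.40 Y19.15
G1 X166.75 Y184.61
G1 X108.68 Y27.46
G00 X63.61 Y156.30
M3 S391
G1 X157.02 Y156.30 F3943
G1 X157.02 Y84.06
G1 X63.61 Y84.06
G1 X63.61 Y156.30
G00 X138.88 Y76.40
M3 S391
G1 X178.73 Y46.08 F3943
G1 X55.63 Y56.27
G1 X119.85 Y165.78
M5
G00 X0.00 Y0.00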